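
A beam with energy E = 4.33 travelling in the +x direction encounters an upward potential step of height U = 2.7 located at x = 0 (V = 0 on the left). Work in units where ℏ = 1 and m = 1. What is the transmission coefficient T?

The wavenumbers are k₁ = √(2mE)/ℏ = 2.943 on the left and k₂ = √(2m(E − U))/ℏ = 1.806 on the right.
Matching ψ and ψ′ at x = 0 gives r = (k₁ − k₂)/(k₁ + k₂), so R = r² = 0.05736 and T = 1 − R = 0.9426.

T = 0.943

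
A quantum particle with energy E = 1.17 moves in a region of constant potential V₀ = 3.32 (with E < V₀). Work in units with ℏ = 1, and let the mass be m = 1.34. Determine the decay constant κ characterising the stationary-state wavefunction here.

Since E < V₀ the TISE in this region is ψ'' = κ²ψ with κ = √(2m(V₀ − E))/ℏ.
κ = √(2 × 1.34 × 2.15) = 2.400.

κ = 2.40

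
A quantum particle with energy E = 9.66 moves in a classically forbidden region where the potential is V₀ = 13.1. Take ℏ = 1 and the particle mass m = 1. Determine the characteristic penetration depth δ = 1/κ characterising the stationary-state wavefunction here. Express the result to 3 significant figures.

δ = 0.381

Since E < V₀ the TISE in this region is ψ'' = κ²ψ with κ = √(2m(V₀ − E))/ℏ.
κ = √(2 × 1 × 3.44) = 2.623. The penetration depth is δ = 1/κ = 0.381.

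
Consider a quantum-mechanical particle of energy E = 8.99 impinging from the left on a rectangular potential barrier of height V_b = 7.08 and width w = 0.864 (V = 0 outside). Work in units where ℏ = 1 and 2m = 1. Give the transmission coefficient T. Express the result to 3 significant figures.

E > V_b: inside the barrier k₂ = √(2m(E − V_b))/ℏ = 1.382, k₂w = 1.194.
T = [1 + V_b² sin²(k₂w) / (4E(E − V_b))]⁻¹ = 1/1.631 = 0.613.

T = 0.613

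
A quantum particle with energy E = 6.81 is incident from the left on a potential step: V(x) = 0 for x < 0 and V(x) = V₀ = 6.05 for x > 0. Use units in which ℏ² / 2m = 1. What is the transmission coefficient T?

T = 0.751

On each side the TISE gives plane waves with k = √(2m(E − V))/ℏ: k₁ = √(2·½·6.81) = 2.610, k₂ = √(2·½·0.76) = 0.8718.
Continuity of ψ and ψ′ at the step yields the reflection amplitude r = (k₁ − k₂)/(k₁ + k₂) = 0.4992; thus R = |r|² = 0.2492, T = 0.7508.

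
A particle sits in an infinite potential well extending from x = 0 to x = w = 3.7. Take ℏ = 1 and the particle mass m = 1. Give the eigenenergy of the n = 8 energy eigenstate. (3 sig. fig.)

The infinite-well eigenfunctions ψ_n = √(2/w) sin(nπx/w) vanish at both walls, giving E_n = n²π²ℏ²/(2mw²).
E_8 = 8² × π² / (2 × 1 × 3.7²) = 23.07.

E = 23.1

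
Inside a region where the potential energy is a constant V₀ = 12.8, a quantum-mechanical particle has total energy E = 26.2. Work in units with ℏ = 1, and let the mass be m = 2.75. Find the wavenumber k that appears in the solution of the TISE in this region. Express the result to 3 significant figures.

k = 8.58

With E > V₀ the solution is oscillatory, ψ ∝ e^{±ikx} with k = √(2m(E − V₀))/ℏ.
k = √(2 × 2.75 × 13.4) = 8.585.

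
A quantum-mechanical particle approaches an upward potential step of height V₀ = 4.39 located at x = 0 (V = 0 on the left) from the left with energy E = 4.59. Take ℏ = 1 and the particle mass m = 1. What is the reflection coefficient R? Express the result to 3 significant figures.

The wavenumbers are k₁ = √(2mE)/ℏ = 3.030 on the left and k₂ = √(2m(E − V₀))/ℏ = 0.6325 on the right.
Matching ψ and ψ′ at x = 0 gives r = (k₁ − k₂)/(k₁ + k₂), so R = r² = 0.4285 and T = 1 − R = 0.5715.

R = 0.429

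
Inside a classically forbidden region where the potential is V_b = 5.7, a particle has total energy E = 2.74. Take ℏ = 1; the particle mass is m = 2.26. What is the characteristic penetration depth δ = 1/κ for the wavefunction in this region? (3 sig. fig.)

δ = 0.273

Since E < V_b the TISE in this region is ψ'' = κ²ψ with κ = √(2m(V_b − E))/ℏ.
κ = √(2 × 2.26 × 2.96) = 3.658. The penetration depth is δ = 1/κ = 0.273.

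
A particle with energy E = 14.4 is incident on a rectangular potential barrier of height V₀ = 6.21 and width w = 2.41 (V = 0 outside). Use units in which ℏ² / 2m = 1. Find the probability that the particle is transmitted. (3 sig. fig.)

E > V₀: inside the barrier k₂ = √(2m(E − V₀))/ℏ = 2.862, k₂w = 6.897.
T = [1 + V₀² sin²(k₂w) / (4E(E − V₀))]⁻¹ = 1/1.027 = 0.974.

T = 0.974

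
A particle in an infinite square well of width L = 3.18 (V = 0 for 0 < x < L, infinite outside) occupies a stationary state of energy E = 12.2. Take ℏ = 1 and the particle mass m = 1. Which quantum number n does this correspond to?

n = 5

From E_n = n²π²ℏ²/(2mL²) invert to n = √(2mL²E)/(πℏ).
n = (3.18/π) × √(2 × 1 × 12.2) = 5.000 → n = 5.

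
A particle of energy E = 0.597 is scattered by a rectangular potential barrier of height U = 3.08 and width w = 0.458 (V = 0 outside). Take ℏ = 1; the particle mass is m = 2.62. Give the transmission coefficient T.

E < U: inside the barrier ψ ∝ e^{±κx} with κ = √(2m(U − E))/ℏ = 3.607.
κw = 1.652, sinh(κw) = 2.513.
The exact tunnelling result is T⁻¹ = 1 + U² sinh²(κw) / [4E(U − E)] = 11.10, so T = 0.0901.

T = 0.0901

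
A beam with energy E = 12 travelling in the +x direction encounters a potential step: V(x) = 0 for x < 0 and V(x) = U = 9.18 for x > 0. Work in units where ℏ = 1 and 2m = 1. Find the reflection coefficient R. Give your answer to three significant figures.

R = 0.120

The wavenumbers are k₁ = √(2mE)/ℏ = 3.464 on the left and k₂ = √(2m(E − U))/ℏ = 1.679 on the right.
Continuity of ψ and ψ′ at the step yields the reflection amplitude r = (k₁ − k₂)/(k₁ + k₂) = 0.3470; thus R = |r|² = 0.1204, T = 0.8796.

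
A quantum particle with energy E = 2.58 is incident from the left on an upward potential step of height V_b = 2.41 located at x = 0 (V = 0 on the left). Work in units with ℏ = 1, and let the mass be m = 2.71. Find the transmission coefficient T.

The wavenumbers are k₁ = √(2mE)/ℏ = 3.739 on the left and k₂ = √(2m(E − V_b))/ℏ = 0.9599 on the right.
Continuity of ψ and ψ′ at the step yields the reflection amplitude r = (k₁ − k₂)/(k₁ + k₂) = 0.5915; thus R = |r|² = 0.3498, T = 0.6502.

T = 0.650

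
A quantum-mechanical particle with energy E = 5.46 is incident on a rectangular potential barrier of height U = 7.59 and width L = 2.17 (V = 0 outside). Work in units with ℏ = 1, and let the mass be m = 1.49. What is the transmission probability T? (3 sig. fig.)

Since E < U the interior solution is evanescent with decay constant κ = √(2m(U − E))/ℏ = 2.519.
κL = 5.467, sinh(κL) = 118.4.
The exact tunnelling result is T⁻¹ = 1 + U² sinh²(κL) / [4E(U − E)] = 17360, so T = 0.0000576.

T = 0.0000576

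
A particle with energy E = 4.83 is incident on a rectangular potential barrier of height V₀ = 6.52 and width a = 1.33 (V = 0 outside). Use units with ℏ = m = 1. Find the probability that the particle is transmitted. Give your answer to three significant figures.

Since E < V₀ the interior solution is evanescent with decay constant κ = √(2m(V₀ − E))/ℏ = 1.838.
κa = 2.445, sinh(κa) = 5.723.
The exact tunnelling result is T⁻¹ = 1 + V₀² sinh²(κa) / [4E(V₀ − E)] = 43.64, so T = 0.0229.

T = 0.0229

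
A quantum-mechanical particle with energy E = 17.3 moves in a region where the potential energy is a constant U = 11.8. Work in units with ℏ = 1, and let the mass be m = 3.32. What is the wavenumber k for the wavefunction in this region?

With E > U the solution is oscillatory, ψ ∝ e^{±ikx} with k = √(2m(E − U))/ℏ.
k = √(2 × 3.32 × 5.5) = 6.043.

k = 6.04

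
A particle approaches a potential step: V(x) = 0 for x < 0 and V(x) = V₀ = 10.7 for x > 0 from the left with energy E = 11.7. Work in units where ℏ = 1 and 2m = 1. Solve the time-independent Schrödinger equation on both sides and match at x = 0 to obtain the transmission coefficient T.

T = 0.700

The wavenumbers are k₁ = √(2mE)/ℏ = 3.421 on the left and k₂ = √(2m(E − V₀))/ℏ = 1.000 on the right.
Matching ψ and ψ′ at x = 0 gives r = (k₁ − k₂)/(k₁ + k₂), so R = r² = 0.2998 and T = 1 − R = 0.7002.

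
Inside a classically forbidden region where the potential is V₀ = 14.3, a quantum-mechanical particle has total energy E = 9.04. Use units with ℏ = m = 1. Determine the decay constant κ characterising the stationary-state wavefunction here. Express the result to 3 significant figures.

Since E < V₀ the TISE in this region is ψ'' = κ²ψ with κ = √(2m(V₀ − E))/ℏ.
κ = √(2 × 1 × 5.26) = 3.243.

κ = 3.24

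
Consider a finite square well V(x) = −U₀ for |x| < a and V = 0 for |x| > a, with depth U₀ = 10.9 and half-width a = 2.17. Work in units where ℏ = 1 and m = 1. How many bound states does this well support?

N = 7

The dimensionless depth is z₀ = a√(2mU₀)/ℏ = 2.17 × √(21.80) = 10.13.
A new bound state (alternating even/odd) appears each time z₀ passes a multiple of π/2, so N = ⌊2z₀/π⌋ + 1 = ⌊6.450⌋ + 1 = 7.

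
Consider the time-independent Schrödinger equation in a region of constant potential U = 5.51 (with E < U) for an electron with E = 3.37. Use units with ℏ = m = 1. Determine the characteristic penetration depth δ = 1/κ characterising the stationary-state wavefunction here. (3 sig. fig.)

δ = 0.483

Since E < U the TISE in this region is ψ'' = κ²ψ with κ = √(2m(U − E))/ℏ.
κ = √(2 × 1 × 2.14) = 2.069. The penetration depth is δ = 1/κ = 0.483.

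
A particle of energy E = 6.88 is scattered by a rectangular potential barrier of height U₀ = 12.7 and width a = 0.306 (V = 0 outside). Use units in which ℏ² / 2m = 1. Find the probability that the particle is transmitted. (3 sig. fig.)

Since E < U₀ the interior solution is evanescent with decay constant κ = √(2m(U₀ − E))/ℏ = 2.412.
κa = 0.7382, sinh(κa) = 0.8071.
The exact tunnelling result is T⁻¹ = 1 + U₀² sinh²(κa) / [4E(U₀ − E)] = 1.656, so T = 0.604.

T = 0.604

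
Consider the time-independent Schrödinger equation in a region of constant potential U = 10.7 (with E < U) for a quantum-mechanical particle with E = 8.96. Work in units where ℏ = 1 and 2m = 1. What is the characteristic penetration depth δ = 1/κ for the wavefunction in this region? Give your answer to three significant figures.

δ = 0.758

Since E < U the TISE in this region is ψ'' = κ²ψ with κ = √(2m(U − E))/ℏ.
κ = √(2 × 0.5 × 1.74) = 1.319. The penetration depth is δ = 1/κ = 0.758.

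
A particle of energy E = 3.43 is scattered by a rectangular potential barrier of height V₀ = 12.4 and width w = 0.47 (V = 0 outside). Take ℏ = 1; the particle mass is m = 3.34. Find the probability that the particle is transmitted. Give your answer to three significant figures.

T = 0.00221

E < V₀: inside the barrier ψ ∝ e^{±κx} with κ = √(2m(V₀ − E))/ℏ = 7.741.
κw = 3.638, sinh(κw) = 19.00.
The exact tunnelling result is T⁻¹ = 1 + V₀² sinh²(κw) / [4E(V₀ − E)] = 451.9, so T = 0.00221.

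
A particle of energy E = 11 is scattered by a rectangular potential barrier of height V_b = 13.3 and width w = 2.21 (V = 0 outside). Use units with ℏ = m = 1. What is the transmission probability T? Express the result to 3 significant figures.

T = 0.000175

E < V_b: inside the barrier ψ ∝ e^{±κx} with κ = √(2m(V_b − E))/ℏ = 2.145.
κw = 4.740, sinh(κw) = 57.21.
Matching ψ, ψ′ at both faces gives T = [1 + V_b² sinh²(κw) / (4E(V_b − E))]⁻¹ = 1/5722 = 0.000175.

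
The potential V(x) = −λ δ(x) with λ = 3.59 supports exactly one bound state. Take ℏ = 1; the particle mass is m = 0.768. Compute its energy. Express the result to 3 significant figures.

E = -4.95

The bound state is ψ(x) = √κ e^{−κ|x|}. The derivative jump ψ'(0⁺) − ψ'(0⁻) = −(2mλ/ℏ²)ψ(0) fixes κ = mλ/ℏ² = 2.757.
Then E = −ℏ²κ²/(2m) = −mλ²/(2ℏ²) = -4.949.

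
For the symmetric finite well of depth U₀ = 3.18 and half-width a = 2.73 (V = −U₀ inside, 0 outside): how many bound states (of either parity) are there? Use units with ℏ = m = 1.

The dimensionless depth is z₀ = a√(2mU₀)/ℏ = 2.73 × √(6.360) = 6.885.
A new bound state (alternating even/odd) appears each time z₀ passes a multiple of π/2, so N = ⌊2z₀/π⌋ + 1 = ⌊4.383⌋ + 1 = 5.

N = 5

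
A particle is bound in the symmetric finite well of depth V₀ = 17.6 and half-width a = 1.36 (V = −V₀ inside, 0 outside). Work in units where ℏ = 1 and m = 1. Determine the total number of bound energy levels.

The dimensionless depth is z₀ = a√(2mV₀)/ℏ = 1.36 × √(35.20) = 8.069.
The even/odd transcendental equations gain one root per π/2 in z₀, giving N = 1 + ⌊2z₀/π⌋ = 1 + ⌊5.137⌋ = 6.

N = 6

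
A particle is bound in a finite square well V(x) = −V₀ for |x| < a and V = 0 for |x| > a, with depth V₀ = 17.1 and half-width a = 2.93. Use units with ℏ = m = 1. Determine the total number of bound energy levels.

N = 11

Define the well-strength parameter z₀ = (a/ℏ)√(2mV₀) = 2.93 × √(2·1·17.1) = 17.13.
A new bound state (alternating even/odd) appears each time z₀ passes a multiple of π/2, so N = ⌊2z₀/π⌋ + 1 = ⌊10.91⌋ + 1 = 11.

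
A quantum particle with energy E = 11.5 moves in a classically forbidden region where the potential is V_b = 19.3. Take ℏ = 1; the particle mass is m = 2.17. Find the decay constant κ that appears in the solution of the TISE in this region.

κ = 5.82

Since E < V_b the TISE in this region is ψ'' = κ²ψ with κ = √(2m(V_b − E))/ℏ.
κ = √(2 × 2.17 × 7.8) = 5.818.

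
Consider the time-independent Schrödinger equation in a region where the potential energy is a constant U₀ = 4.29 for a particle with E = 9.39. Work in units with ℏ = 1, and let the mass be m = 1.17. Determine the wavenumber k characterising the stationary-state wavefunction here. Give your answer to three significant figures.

With E > U₀ the solution is oscillatory, ψ ∝ e^{±ikx} with k = √(2m(E − U₀))/ℏ.
k = √(2 × 1.17 × 5.1) = 3.455.

k = 3.45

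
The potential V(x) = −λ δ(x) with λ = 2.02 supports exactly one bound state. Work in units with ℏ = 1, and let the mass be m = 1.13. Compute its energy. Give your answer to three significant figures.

E = -2.31

For x ≠ 0 the bound state is ψ ∝ e^{−κ|x|}; integrating the TISE across the delta gives the cusp condition 2κ = 2mλ/ℏ², so κ = 2.283.
Then E = −ℏ²κ²/(2m) = −mλ²/(2ℏ²) = -2.305.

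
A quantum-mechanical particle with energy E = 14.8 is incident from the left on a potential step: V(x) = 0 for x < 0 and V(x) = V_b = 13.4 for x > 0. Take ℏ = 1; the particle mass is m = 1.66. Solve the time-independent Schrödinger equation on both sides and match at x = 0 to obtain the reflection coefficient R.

R = 0.280

On each side the TISE gives plane waves with k = √(2m(E − V))/ℏ: k₁ = √(2·1.66·14.8) = 7.010, k₂ = √(2·1.66·1.4) = 2.156.
Matching ψ and ψ′ at x = 0 gives r = (k₁ − k₂)/(k₁ + k₂), so R = r² = 0.2804 and T = 1 − R = 0.7196.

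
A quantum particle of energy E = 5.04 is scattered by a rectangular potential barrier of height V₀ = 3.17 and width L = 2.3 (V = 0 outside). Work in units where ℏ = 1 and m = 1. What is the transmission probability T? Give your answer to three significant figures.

T = 0.801

Above the barrier the interior wavenumber is k₂ = √(2m(E − V₀))/ℏ = 1.934, giving phase k₂L = 4.448.
Matching at both interfaces gives T⁻¹ = 1 + V₀² sin²(k₂L) / [4E(E − V₀)] = 1.248, hence T = 0.801.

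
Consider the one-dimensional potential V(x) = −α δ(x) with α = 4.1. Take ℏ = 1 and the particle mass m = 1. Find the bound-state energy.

E = -8.41

For x ≠ 0 the bound state is ψ ∝ e^{−κ|x|}; integrating the TISE across the delta gives the cusp condition 2κ = 2mα/ℏ², so κ = 4.100.
Then E = −ℏ²κ²/(2m) = −mα²/(2ℏ²) = -8.405.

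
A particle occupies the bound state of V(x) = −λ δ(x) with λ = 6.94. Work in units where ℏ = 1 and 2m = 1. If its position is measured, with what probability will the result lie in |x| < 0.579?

P = 0.982

The normalised bound state is ψ = √κ e^{−κ|x|} with κ = mλ/ℏ² = 3.470.
P(|x| < d) = ∫_{−d}^{d} κ e^{−2κ|x|} dx = 1 − e^{−2κd} = 1 − e^{−4.018} = 0.9820.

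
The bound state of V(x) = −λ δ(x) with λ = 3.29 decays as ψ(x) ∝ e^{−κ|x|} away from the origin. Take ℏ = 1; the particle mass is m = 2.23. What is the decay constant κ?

Integrate −(ℏ²/2m)ψ'' − λδ(x)ψ = Eψ from −ε to +ε: the ψ'' term gives ψ'(0⁺) − ψ'(0⁻) and the δ term gives −(2mλ/ℏ²)ψ(0).
With ψ ∝ e^{−κ|x|} this yields −2κ = −2mλ/ℏ², so κ = mλ/ℏ² = 7.337.

κ = 7.34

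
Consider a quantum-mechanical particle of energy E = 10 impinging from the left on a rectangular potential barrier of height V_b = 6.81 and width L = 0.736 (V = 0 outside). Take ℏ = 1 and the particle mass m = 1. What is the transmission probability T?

T = 0.750

E > V_b: inside the barrier k₂ = √(2m(E − V_b))/ℏ = 2.526, k₂L = 1.859.
T = [1 + V_b² sin²(k₂L) / (4E(E − V_b))]⁻¹ = 1/1.334 = 0.750.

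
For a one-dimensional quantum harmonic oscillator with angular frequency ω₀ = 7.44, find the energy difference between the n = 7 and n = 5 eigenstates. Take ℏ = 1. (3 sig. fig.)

ΔE = 14.9

E_n = ℏω₀(n + ½), so ΔE = (7 − 5) ℏω₀ = 2 × 7.44 = 14.88.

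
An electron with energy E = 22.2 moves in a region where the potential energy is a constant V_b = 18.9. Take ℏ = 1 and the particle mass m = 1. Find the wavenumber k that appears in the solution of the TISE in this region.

k = 2.57

With E > V_b the solution is oscillatory, ψ ∝ e^{±ikx} with k = √(2m(E − V_b))/ℏ.
k = √(2 × 1 × 3.3) = 2.569.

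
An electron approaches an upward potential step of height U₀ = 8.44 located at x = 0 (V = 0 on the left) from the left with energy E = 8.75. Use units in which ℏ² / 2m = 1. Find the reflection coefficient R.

R = 0.467

On each side the TISE gives plane waves with k = √(2m(E − V))/ℏ: k₁ = √(2·½·8.75) = 2.958, k₂ = √(2·½·0.31) = 0.5568.
Matching ψ and ψ′ at x = 0 gives r = (k₁ − k₂)/(k₁ + k₂), so R = r² = 0.4667 and T = 1 − R = 0.5333.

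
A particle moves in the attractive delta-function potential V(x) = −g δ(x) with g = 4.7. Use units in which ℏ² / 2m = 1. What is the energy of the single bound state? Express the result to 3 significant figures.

For x ≠ 0 the bound state is ψ ∝ e^{−κ|x|}; integrating the TISE across the delta gives the cusp condition 2κ = 2mg/ℏ², so κ = 2.350.
Then E = −ℏ²κ²/(2m) = −mg²/(2ℏ²) = -5.523.

E = -5.52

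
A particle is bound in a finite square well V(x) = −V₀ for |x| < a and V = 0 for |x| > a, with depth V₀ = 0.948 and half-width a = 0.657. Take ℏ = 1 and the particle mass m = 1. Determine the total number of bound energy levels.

N = 1

Define the well-strength parameter z₀ = (a/ℏ)√(2mV₀) = 0.657 × √(2·1·0.948) = 0.9047.
The even/odd transcendental equations gain one root per π/2 in z₀, giving N = 1 + ⌊2z₀/π⌋ = 1 + ⌊0.5759⌋ = 1.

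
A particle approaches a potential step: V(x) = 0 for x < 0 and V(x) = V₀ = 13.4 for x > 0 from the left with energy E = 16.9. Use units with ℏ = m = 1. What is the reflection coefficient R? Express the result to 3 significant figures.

The wavenumbers are k₁ = √(2mE)/ℏ = 5.814 on the left and k₂ = √(2m(E − V₀))/ℏ = 2.646 on the right.
Matching ψ and ψ′ at x = 0 gives r = (k₁ − k₂)/(k₁ + k₂), so R = r² = 0.1402 and T = 1 − R = 0.8598.

R = 0.140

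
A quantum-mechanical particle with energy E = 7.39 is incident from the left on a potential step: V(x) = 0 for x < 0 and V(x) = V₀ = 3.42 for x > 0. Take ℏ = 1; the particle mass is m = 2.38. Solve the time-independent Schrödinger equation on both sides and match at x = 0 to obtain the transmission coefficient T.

T = 0.976

On each side the TISE gives plane waves with k = √(2m(E − V))/ℏ: k₁ = √(2·2.38·7.39) = 5.931, k₂ = √(2·2.38·3.97) = 4.347.
Matching ψ and ψ′ at x = 0 gives r = (k₁ − k₂)/(k₁ + k₂), so R = r² = 0.02375 and T = 1 − R = 0.9763.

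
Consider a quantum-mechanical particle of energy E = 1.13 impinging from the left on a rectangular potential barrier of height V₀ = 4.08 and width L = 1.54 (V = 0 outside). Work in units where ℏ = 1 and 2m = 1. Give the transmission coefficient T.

E < V₀: inside the barrier ψ ∝ e^{±κx} with κ = √(2m(V₀ − E))/ℏ = 1.718.
κL = 2.645, sinh(κL) = 7.006.
Matching ψ, ψ′ at both faces gives T = [1 + V₀² sinh²(κL) / (4E(V₀ − E))]⁻¹ = 1/62.29 = 0.0161.

T = 0.0161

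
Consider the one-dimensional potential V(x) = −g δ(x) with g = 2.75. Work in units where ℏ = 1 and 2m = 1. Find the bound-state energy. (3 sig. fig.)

The bound state is ψ(x) = √κ e^{−κ|x|}. The derivative jump ψ'(0⁺) − ψ'(0⁻) = −(2mg/ℏ²)ψ(0) fixes κ = mg/ℏ² = 1.375.
Then E = −ℏ²κ²/(2m) = −mg²/(2ℏ²) = -1.891.

E = -1.89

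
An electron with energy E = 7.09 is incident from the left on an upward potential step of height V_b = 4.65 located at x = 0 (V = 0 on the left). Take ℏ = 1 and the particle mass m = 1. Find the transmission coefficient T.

T = 0.932

The wavenumbers are k₁ = √(2mE)/ℏ = 3.766 on the left and k₂ = √(2m(E − V_b))/ℏ = 2.209 on the right.
Continuity of ψ and ψ′ at the step yields the reflection amplitude r = (k₁ − k₂)/(k₁ + k₂) = 0.2605; thus R = |r|² = 0.06787, T = 0.9321.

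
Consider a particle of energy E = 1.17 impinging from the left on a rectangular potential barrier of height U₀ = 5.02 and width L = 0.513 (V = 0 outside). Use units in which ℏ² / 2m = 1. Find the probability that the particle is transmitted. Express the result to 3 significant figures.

E < U₀: inside the barrier ψ ∝ e^{±κx} with κ = √(2m(U₀ − E))/ℏ = 1.962.
κL = 1.007, sinh(κL) = 1.185.
Matching ψ, ψ′ at both faces gives T = [1 + U₀² sinh²(κL) / (4E(U₀ − E))]⁻¹ = 1/2.965 = 0.337.

T = 0.337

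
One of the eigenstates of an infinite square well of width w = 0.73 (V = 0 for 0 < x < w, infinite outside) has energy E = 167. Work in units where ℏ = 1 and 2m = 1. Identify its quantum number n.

n = 3

From E_n = n²π²ℏ²/(2mw²) invert to n = √(2mw²E)/(πℏ).
n = (0.73/π) × √(2 × 0.5 × 167) = 3.003 → n = 3.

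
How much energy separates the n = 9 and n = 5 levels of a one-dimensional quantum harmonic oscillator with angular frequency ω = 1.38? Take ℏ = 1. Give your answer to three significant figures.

E_n = ℏω(n + ½), so ΔE = (9 − 5) ℏω = 4 × 1.38 = 5.520.

ΔE = 5.52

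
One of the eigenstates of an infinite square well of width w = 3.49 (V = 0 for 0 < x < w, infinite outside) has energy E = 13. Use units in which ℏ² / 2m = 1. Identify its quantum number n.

From E_n = n²π²ℏ²/(2mw²) invert to n = √(2mw²E)/(πℏ).
n = (3.49/π) × √(2 × 0.5 × 13) = 4.005 → n = 4.

n = 4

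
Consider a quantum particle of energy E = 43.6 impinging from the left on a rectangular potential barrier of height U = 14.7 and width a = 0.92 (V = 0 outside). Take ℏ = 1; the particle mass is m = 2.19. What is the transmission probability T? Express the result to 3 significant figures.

Above the barrier the interior wavenumber is k₂ = √(2m(E − U))/ℏ = 11.25, giving phase k₂a = 10.35.
T = [1 + U² sin²(k₂a) / (4E(E − U))]⁻¹ = 1/1.027 = 0.973.

T = 0.973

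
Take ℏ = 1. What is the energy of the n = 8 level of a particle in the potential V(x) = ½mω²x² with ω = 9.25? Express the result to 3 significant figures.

Using E_n = (n + ½)ℏω: E_8 = 8.5 × 9.25 = 78.63.

E = 78.6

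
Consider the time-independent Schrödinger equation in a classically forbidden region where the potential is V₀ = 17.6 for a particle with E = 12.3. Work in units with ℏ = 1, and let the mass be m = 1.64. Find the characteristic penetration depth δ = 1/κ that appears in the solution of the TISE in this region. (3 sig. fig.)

Since E < V₀ the TISE in this region is ψ'' = κ²ψ with κ = √(2m(V₀ − E))/ℏ.
κ = √(2 × 1.64 × 5.3) = 4.169. The penetration depth is δ = 1/κ = 0.240.

δ = 0.240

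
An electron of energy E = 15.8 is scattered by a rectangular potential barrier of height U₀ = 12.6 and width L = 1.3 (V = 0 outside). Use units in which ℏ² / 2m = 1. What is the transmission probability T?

E > U₀: inside the barrier k₂ = √(2m(E − U₀))/ℏ = 1.789, k₂L = 2.326.
Matching at both interfaces gives T⁻¹ = 1 + U₀² sin²(k₂L) / [4E(E − U₀)] = 1.417, hence T = 0.706.

T = 0.706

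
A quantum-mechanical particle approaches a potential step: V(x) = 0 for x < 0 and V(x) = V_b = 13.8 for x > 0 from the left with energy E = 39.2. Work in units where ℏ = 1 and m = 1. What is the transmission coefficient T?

T = 0.988

The wavenumbers are k₁ = √(2mE)/ℏ = 8.854 on the left and k₂ = √(2m(E − V_b))/ℏ = 7.127 on the right.
Continuity of ψ and ψ′ at the step yields the reflection amplitude r = (k₁ − k₂)/(k₁ + k₂) = 0.1081; thus R = |r|² = 0.01168, T = 0.9883.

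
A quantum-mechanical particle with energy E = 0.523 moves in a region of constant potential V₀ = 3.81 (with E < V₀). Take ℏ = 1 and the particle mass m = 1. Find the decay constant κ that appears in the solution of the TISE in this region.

Since E < V₀ the TISE in this region is ψ'' = κ²ψ with κ = √(2m(V₀ − E))/ℏ.
κ = √(2 × 1 × 3.287) = 2.564.

κ = 2.56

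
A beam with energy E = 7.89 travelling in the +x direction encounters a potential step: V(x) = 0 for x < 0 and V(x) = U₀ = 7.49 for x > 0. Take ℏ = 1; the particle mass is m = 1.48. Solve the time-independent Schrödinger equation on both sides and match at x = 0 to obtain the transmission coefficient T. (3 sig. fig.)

The wavenumbers are k₁ = √(2mE)/ℏ = 4.833 on the left and k₂ = √(2m(E − U₀))/ℏ = 1.088 on the right.
Matching ψ and ψ′ at x = 0 gives r = (k₁ − k₂)/(k₁ + k₂), so R = r² = 0.4000 and T = 1 − R = 0.6000.

T = 0.600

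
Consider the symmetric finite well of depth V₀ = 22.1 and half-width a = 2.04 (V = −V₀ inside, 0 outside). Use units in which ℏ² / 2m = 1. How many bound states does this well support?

The dimensionless depth is z₀ = a√(2mV₀)/ℏ = 2.04 × √(22.10) = 9.590.
The even/odd transcendental equations gain one root per π/2 in z₀, giving N = 1 + ⌊2z₀/π⌋ = 1 + ⌊6.105⌋ = 7.

N = 7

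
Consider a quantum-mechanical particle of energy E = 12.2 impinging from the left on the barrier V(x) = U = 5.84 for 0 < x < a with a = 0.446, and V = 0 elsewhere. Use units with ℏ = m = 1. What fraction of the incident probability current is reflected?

R = 0.0990

Above the barrier the interior wavenumber is k₂ = √(2m(E − U))/ℏ = 3.567, giving phase k₂a = 1.591.
T = [1 + U² sin²(k₂a) / (4E(E − U))]⁻¹ = 1/1.110 = 0.901.
R = 1 − T = 0.0990.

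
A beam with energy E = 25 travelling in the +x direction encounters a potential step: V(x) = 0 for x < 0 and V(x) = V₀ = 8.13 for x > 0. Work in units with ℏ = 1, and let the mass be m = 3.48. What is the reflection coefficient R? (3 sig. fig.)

On each side the TISE gives plane waves with k = √(2m(E − V))/ℏ: k₁ = √(2·3.48·25) = 13.19, k₂ = √(2·3.48·16.87) = 10.84.
Matching ψ and ψ′ at x = 0 gives r = (k₁ − k₂)/(k₁ + k₂), so R = r² = 0.009608 and T = 1 − R = 0.9904.

R = 0.00961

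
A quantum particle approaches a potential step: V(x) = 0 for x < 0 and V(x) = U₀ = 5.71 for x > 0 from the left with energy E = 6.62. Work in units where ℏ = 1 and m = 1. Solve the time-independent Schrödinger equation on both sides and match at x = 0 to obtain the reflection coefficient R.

The wavenumbers are k₁ = √(2mE)/ℏ = 3.639 on the left and k₂ = √(2m(E − U₀))/ℏ = 1.349 on the right.
Matching ψ and ψ′ at x = 0 gives r = (k₁ − k₂)/(k₁ + k₂), so R = r² = 0.2107 and T = 1 − R = 0.7893.

R = 0.211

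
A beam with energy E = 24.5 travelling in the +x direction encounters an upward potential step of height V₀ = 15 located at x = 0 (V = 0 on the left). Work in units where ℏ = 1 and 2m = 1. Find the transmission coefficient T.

On each side the TISE gives plane waves with k = √(2m(E − V))/ℏ: k₁ = √(2·½·24.5) = 4.950, k₂ = √(2·½·9.5) = 3.082.
Matching ψ and ψ′ at x = 0 gives r = (k₁ − k₂)/(k₁ + k₂), so R = r² = 0.05406 and T = 1 − R = 0.9459.

T = 0.946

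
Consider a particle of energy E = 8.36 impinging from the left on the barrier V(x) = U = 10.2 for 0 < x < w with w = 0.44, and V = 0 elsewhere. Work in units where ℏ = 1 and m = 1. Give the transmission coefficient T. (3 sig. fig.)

Since E < U the interior solution is evanescent with decay constant κ = √(2m(U − E))/ℏ = 1.918.
κw = 0.8441, sinh(κw) = 0.9479.
Matching ψ, ψ′ at both faces gives T = [1 + U² sinh²(κw) / (4E(U − E))]⁻¹ = 1/2.519 = 0.397.

T = 0.397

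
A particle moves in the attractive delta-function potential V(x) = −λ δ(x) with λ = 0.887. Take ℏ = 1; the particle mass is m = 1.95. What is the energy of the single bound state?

E = -0.767

The bound state is ψ(x) = √κ e^{−κ|x|}. The derivative jump ψ'(0⁺) − ψ'(0⁻) = −(2mλ/ℏ²)ψ(0) fixes κ = mλ/ℏ² = 1.730.
Then E = −ℏ²κ²/(2m) = −mλ²/(2ℏ²) = -0.7671.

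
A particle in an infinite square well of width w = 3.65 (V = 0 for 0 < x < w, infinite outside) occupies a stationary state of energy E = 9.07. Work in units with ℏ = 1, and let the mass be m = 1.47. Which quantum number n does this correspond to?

n = 6

From E_n = n²π²ℏ²/(2mw²) invert to n = √(2mw²E)/(πℏ).
n = (3.65/π) × √(2 × 1.47 × 9.07) = 6.000 → n = 6.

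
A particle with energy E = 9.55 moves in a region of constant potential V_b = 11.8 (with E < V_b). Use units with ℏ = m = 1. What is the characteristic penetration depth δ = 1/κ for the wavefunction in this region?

Since E < V_b the TISE in this region is ψ'' = κ²ψ with κ = √(2m(V_b − E))/ℏ.
κ = √(2 × 1 × 2.25) = 2.121. The penetration depth is δ = 1/κ = 0.471.

δ = 0.471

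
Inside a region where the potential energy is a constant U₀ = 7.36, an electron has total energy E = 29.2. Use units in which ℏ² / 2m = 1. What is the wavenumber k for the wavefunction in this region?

With E > U₀ the solution is oscillatory, ψ ∝ e^{±ikx} with k = √(2m(E − U₀))/ℏ.
k = √(2 × 0.5 × 21.84) = 4.673.

k = 4.67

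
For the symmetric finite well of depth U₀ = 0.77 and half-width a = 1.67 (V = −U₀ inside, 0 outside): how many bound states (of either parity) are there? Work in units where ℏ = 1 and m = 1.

N = 2

The dimensionless depth is z₀ = a√(2mU₀)/ℏ = 1.67 × √(1.540) = 2.072.
The even/odd transcendental equations gain one root per π/2 in z₀, giving N = 1 + ⌊2z₀/π⌋ = 1 + ⌊1.319⌋ = 2.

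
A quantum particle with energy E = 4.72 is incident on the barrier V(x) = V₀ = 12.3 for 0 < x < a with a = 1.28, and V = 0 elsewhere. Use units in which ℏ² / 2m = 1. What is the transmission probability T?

T = 0.00328

E < V₀: inside the barrier ψ ∝ e^{±κx} with κ = √(2m(V₀ − E))/ℏ = 2.753.
κa = 3.524, sinh(κa) = 16.95.
Matching ψ, ψ′ at both faces gives T = [1 + V₀² sinh²(κa) / (4E(V₀ − E))]⁻¹ = 1/304.6 = 0.00328.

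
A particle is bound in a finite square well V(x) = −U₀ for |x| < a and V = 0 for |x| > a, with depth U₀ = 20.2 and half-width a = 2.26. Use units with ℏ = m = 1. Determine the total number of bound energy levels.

N = 10

Define the well-strength parameter z₀ = (a/ℏ)√(2mU₀) = 2.26 × √(2·1·20.2) = 14.36.
A new bound state (alternating even/odd) appears each time z₀ passes a multiple of π/2, so N = ⌊2z₀/π⌋ + 1 = ⌊9.145⌋ + 1 = 10.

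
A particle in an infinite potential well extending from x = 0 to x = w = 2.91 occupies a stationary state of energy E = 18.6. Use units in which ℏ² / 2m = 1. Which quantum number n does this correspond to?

From E_n = n²π²ℏ²/(2mw²) invert to n = √(2mw²E)/(πℏ).
n = (2.91/π) × √(2 × 0.5 × 18.6) = 3.995 → n = 4.

n = 4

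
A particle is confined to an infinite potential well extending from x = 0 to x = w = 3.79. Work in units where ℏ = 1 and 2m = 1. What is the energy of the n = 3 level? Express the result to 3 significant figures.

E = 6.18

Requiring ψ(0) = ψ(w) = 0 quantises k = nπ/w, hence E_n = ℏ²k²/2m = n²π²ℏ²/(2mw²).
E_3 = 3² × π² / (2 × 0.5 × 3.79²) = 6.184.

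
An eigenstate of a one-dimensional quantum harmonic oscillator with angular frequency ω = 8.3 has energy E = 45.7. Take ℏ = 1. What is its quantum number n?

E_n = ℏω(n + ½) ⇒ n = E/(ℏω) − ½ = 45.7/8.3 − 0.5 = 5.006 → n = 5.

n = 5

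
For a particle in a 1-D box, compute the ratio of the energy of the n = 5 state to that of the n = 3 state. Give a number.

2.77778

E_n = n²π²ℏ²/(2mL²) so the ratio is n₂²/n₁² = 25/9 = 2.77778.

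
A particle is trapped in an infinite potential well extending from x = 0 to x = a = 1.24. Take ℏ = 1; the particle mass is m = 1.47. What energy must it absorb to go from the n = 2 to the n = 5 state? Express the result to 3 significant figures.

ΔE = 45.8

E_n = n²π²ℏ²/(2ma²), so ΔE = (5² − 2²) π²ℏ²/(2ma²).
ΔE = 21 × π² / (2 × 1.47 × 1.24²) = 45.85.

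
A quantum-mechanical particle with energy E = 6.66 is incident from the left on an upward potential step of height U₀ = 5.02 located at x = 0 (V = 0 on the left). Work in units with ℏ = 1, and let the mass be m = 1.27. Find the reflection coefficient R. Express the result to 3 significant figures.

R = 0.113

The wavenumbers are k₁ = √(2mE)/ℏ = 4.113 on the left and k₂ = √(2m(E − U₀))/ℏ = 2.041 on the right.
Matching ψ and ψ′ at x = 0 gives r = (k₁ − k₂)/(k₁ + k₂), so R = r² = 0.1134 and T = 1 − R = 0.8866.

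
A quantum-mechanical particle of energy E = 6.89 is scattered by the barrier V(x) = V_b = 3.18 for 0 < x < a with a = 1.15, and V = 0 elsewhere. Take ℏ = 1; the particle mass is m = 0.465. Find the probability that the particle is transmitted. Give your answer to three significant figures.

Above the barrier the interior wavenumber is k₂ = √(2m(E − V_b))/ℏ = 1.857, giving phase k₂a = 2.136.
T = [1 + V_b² sin²(k₂a) / (4E(E − V_b))]⁻¹ = 1/1.071 = 0.934.

T = 0.934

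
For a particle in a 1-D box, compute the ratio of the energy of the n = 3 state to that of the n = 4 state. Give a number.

0.5625

Since E_n ∝ n², the ratio is (3/4)² = 0.5625.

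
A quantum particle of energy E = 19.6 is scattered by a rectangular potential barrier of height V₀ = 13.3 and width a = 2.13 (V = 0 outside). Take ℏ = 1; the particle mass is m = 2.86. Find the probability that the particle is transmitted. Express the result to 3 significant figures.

E > V₀: inside the barrier k₂ = √(2m(E − V₀))/ℏ = 6.003, k₂a = 12.79.
T = [1 + V₀² sin²(k₂a) / (4E(E − V₀))]⁻¹ = 1/1.017 = 0.983.

T = 0.983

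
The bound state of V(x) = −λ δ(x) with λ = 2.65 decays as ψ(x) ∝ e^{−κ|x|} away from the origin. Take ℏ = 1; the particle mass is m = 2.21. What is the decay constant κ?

Integrating the TISE across x = 0 gives the cusp condition ψ'(0⁺) − ψ'(0⁻) = −(2mλ/ℏ²)ψ(0).
With ψ ∝ e^{−κ|x|} this yields −2κ = −2mλ/ℏ², so κ = mλ/ℏ² = 5.857.

κ = 5.86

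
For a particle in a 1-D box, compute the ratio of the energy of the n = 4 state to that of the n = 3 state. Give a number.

1.77778

Since E_n ∝ n², the ratio is (4/3)² = 1.77778.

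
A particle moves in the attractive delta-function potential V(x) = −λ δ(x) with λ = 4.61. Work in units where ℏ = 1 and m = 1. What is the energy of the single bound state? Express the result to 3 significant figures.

E = -10.6

The bound state is ψ(x) = √κ e^{−κ|x|}. The derivative jump ψ'(0⁺) − ψ'(0⁻) = −(2mλ/ℏ²)ψ(0) fixes κ = mλ/ℏ² = 4.610.
Then E = −ℏ²κ²/(2m) = −mλ²/(2ℏ²) = -10.63.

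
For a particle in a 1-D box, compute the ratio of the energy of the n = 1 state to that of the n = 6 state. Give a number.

Since E_n ∝ n², the ratio is (1/6)² = 0.0277778.

0.0277778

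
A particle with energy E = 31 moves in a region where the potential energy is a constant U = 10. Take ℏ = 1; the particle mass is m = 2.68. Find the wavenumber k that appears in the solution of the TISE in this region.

With E > U the solution is oscillatory, ψ ∝ e^{±ikx} with k = √(2m(E − U))/ℏ.
k = √(2 × 2.68 × 21) = 10.61.

k = 10.6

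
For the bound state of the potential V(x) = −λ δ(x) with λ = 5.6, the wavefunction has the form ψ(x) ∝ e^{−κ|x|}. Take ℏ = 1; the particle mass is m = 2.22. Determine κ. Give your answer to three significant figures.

κ = 12.4

Integrate −(ℏ²/2m)ψ'' − λδ(x)ψ = Eψ from −ε to +ε: the ψ'' term gives ψ'(0⁺) − ψ'(0⁻) and the δ term gives −(2mλ/ℏ²)ψ(0).
With ψ ∝ e^{−κ|x|} this yields −2κ = −2mλ/ℏ², so κ = mλ/ℏ² = 12.43.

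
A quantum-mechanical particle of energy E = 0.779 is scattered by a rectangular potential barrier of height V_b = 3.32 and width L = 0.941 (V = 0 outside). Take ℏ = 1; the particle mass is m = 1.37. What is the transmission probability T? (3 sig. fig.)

T = 0.0199

E < V_b: inside the barrier ψ ∝ e^{±κx} with κ = √(2m(V_b − E))/ℏ = 2.639.
κL = 2.483, sinh(κL) = 5.946.
Matching ψ, ψ′ at both faces gives T = [1 + V_b² sinh²(κL) / (4E(V_b − E))]⁻¹ = 1/50.23 = 0.0199.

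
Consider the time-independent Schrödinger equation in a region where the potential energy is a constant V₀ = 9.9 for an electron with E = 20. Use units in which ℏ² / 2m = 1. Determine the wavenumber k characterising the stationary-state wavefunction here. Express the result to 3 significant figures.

k = 3.18

With E > V₀ the solution is oscillatory, ψ ∝ e^{±ikx} with k = √(2m(E − V₀))/ℏ.
k = √(2 × 0.5 × 10.1) = 3.178.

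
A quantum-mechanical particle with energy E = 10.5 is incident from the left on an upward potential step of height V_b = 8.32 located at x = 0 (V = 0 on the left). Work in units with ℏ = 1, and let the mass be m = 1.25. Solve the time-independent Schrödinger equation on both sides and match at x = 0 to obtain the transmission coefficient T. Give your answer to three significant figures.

The wavenumbers are k₁ = √(2mE)/ℏ = 5.123 on the left and k₂ = √(2m(E − V_b))/ℏ = 2.335 on the right.
Continuity of ψ and ψ′ at the step yields the reflection amplitude r = (k₁ − k₂)/(k₁ + k₂) = 0.3740; thus R = |r|² = 0.1398, T = 0.8602.

T = 0.860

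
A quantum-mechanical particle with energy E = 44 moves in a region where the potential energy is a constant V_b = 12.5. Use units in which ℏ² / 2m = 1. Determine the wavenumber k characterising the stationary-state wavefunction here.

With E > V_b the solution is oscillatory, ψ ∝ e^{±ikx} with k = √(2m(E − V_b))/ℏ.
k = √(2 × 0.5 × 31.5) = 5.612.

k = 5.61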